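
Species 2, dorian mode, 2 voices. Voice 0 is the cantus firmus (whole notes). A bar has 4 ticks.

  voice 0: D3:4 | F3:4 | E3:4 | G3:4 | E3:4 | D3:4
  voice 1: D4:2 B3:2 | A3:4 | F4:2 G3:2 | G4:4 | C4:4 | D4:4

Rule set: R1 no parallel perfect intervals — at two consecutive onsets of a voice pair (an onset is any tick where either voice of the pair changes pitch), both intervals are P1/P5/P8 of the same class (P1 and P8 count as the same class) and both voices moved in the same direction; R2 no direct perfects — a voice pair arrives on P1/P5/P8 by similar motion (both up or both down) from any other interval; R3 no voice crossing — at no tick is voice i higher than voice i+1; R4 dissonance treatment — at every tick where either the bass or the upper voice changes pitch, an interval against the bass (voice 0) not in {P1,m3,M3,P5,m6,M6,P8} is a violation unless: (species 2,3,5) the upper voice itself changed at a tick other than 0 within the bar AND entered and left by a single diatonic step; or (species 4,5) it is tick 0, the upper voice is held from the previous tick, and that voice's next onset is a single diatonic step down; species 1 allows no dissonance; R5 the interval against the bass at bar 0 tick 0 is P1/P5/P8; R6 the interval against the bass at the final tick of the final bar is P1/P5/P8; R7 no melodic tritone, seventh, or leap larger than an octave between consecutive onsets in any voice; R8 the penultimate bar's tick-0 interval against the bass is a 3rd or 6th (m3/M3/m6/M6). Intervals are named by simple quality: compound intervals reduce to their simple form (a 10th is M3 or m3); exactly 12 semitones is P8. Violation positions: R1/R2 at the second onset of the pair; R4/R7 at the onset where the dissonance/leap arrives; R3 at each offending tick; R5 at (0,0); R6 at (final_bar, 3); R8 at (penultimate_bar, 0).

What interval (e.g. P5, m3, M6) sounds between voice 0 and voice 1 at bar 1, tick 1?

voice 0=F3 voice 1=A3 -> M3

M3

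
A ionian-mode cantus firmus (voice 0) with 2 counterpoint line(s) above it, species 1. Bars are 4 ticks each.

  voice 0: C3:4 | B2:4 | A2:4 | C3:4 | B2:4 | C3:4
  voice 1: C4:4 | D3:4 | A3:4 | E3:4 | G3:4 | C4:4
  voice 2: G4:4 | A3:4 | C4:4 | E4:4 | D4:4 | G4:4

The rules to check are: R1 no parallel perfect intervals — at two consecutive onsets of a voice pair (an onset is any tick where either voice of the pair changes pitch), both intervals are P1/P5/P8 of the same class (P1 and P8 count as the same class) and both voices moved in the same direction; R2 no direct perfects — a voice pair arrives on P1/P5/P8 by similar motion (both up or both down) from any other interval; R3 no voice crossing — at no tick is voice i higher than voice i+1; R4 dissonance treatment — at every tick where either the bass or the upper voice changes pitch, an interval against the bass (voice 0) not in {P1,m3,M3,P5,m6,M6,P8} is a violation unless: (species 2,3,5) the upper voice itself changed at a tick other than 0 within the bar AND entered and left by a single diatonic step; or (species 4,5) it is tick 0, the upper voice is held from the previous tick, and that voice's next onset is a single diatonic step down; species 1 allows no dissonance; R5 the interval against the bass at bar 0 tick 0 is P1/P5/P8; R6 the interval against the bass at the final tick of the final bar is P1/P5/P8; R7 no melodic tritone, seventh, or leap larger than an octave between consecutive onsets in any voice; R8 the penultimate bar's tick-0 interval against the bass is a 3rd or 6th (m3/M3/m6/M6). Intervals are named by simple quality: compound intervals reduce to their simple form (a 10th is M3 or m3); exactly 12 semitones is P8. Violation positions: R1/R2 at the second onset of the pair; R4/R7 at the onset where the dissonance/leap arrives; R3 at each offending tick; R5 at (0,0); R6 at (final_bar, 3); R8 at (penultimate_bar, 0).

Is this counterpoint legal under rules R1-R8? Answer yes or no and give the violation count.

No (7 violations)

bar 0: v0=C3 v1=C4 v2=G4 (P5)
bar 1: v0=B2 v1=D3 v2=A3 (m7)
bar 2: v0=A2 v1=A3 v2=C4 (m3)
bar 3: v0=C3 v1=E3 v2=E4 (M3)
bar 4: v0=B2 v1=G3 v2=D4 (m3)
bar 5: v0=C3 v1=C4 v2=G4 (P5)
  R1 @ bar1.0: C4/G4 P5 -> D3/A3 P5 similar
  R4 @ bar1.0: B2/A3 m7 untreated
  R7 @ bar1.0: C4->D3 leap 10st
  R7 @ bar1.0: G4->A3 leap 10st
  R1 @ bar5.0: G3/D4 P5 -> C4/G4 P5 similar
  R2 @ bar5.0: B2/G3 m6 -> C3/C4 P8 similar
  R2 @ bar5.0: B2/D4 m3 -> C3/G4 P5 similar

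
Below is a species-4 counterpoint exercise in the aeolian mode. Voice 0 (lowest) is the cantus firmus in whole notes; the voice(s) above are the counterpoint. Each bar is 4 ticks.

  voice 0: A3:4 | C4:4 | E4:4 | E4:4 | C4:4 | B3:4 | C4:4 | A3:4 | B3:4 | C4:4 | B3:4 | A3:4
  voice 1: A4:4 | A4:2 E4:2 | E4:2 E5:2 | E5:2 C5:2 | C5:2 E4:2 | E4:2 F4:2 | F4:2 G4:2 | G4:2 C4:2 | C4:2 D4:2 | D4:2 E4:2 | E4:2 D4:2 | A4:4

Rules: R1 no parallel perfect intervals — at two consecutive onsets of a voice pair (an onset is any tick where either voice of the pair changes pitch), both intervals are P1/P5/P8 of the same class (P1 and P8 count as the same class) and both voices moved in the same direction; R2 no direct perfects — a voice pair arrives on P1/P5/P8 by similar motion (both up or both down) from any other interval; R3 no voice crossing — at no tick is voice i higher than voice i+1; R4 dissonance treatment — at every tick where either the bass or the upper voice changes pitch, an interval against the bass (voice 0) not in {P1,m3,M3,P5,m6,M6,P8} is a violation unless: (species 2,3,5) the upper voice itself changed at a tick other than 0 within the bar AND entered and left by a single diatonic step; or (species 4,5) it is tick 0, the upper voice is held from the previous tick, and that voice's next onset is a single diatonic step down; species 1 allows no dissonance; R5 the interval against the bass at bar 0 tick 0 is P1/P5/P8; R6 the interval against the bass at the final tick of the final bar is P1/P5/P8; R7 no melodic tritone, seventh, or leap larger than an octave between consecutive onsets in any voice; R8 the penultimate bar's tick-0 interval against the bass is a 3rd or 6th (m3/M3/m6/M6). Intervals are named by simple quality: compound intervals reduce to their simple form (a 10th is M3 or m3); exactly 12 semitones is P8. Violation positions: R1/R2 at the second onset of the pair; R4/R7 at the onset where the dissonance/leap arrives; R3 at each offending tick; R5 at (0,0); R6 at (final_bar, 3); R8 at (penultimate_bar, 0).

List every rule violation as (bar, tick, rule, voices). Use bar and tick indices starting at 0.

bar 0: v0=A3 v1=A4 downbeat P8
bar 1: v0=C4 v1=A4 downbeat M6
bar 2: v0=E4 v1=E4 downbeat P1
bar 3: v0=E4 v1=E5 downbeat P8
bar 4: v0=C4 v1=C5 downbeat P8
bar 5: v0=B3 v1=E4 downbeat P4
bar 6: v0=C4 v1=F4 downbeat P4
bar 7: v0=A3 v1=G4 downbeat m7
bar 8: v0=B3 v1=C4 downbeat m2
bar 9: v0=C4 v1=D4 downbeat M2
bar 10: v0=B3 v1=E4 downbeat P4
bar 11: v0=A3 v1=A4 downbeat P8
  -> R4 @ bar 5 tick 0 v(0, 1): B3/E4 P4 untreated
  -> R4 @ bar 5 tick 2 v(0, 1): B3/F4 TT untreated
  -> R4 @ bar 6 tick 0 v(0, 1): C4/F4 P4 untreated
  -> R4 @ bar 7 tick 0 v(0, 1): A3/G4 m7 untreated
  -> R4 @ bar 8 tick 0 v(0, 1): B3/C4 m2 untreated
  -> R4 @ bar 9 tick 0 v(0, 1): C4/D4 M2 untreated
  -> R8 @ bar 10 tick 0 v(0, 1): penult P4 not 3rd/6th

(5, 0, R4, (0, 1))
(5, 2, R4, (0, 1))
(6, 0, R4, (0, 1))
(7, 0, R4, (0, 1))
(8, 0, R4, (0, 1))
(9, 0, R4, (0, 1))
(10, 0, R8, (0, 1))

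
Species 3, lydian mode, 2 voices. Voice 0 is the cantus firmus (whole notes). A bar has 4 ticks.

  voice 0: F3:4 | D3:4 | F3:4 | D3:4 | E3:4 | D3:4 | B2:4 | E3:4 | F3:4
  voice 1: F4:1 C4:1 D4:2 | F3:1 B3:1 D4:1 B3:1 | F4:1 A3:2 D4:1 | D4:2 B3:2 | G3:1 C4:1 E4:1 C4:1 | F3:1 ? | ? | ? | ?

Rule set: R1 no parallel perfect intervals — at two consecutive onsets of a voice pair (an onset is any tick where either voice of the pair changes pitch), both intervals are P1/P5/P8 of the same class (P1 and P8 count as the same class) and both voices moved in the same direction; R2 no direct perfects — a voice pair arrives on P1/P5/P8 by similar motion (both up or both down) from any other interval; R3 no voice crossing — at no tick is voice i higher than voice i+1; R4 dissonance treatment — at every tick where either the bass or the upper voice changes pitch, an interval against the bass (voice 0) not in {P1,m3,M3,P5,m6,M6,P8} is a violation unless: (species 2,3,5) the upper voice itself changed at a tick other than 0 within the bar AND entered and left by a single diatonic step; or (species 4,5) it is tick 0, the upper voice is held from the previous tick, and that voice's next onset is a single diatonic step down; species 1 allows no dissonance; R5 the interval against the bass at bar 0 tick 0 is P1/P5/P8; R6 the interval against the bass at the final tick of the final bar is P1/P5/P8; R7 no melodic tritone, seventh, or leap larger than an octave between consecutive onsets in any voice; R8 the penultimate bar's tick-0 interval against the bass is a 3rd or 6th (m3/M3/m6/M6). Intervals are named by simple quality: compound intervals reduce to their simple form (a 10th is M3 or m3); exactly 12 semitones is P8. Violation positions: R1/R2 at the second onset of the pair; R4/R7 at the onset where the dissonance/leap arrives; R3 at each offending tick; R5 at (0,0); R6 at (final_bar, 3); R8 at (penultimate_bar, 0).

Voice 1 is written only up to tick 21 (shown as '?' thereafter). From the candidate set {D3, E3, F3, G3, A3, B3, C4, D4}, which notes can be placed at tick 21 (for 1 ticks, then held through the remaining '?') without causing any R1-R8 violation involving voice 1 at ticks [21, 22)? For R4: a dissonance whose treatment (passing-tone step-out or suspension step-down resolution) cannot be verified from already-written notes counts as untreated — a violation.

{A3, D3, D4, F3}

D3: legal
E3: violates R4
F3: legal
G3: violates R4
A3: legal
B3: violates R7
C4: violates R4
D4: legal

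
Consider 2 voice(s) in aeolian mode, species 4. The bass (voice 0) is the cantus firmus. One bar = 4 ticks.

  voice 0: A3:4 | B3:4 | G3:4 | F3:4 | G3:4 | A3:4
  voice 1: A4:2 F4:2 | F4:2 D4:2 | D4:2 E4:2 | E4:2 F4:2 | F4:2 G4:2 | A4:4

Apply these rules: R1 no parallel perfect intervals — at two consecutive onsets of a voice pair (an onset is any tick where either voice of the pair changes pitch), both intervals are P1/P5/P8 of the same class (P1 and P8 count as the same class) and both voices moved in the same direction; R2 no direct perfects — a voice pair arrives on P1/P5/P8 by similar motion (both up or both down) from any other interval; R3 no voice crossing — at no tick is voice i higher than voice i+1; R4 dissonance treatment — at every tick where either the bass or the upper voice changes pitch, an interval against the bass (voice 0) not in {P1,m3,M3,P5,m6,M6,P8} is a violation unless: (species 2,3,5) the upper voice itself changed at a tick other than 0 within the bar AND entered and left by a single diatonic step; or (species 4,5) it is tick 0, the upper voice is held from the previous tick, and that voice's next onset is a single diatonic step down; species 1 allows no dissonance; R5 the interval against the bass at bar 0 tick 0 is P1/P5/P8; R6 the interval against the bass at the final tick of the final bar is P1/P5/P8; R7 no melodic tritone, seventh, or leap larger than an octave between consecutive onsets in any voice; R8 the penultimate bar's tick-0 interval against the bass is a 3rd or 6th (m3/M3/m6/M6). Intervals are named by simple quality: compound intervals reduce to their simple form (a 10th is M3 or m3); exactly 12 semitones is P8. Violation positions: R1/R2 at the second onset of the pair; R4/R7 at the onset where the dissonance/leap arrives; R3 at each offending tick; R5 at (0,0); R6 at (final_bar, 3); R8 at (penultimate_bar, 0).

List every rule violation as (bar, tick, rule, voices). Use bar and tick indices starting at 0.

bar 0: v0=A3 v1=A4 downbeat P8
bar 1: v0=B3 v1=F4 downbeat TT
bar 2: v0=G3 v1=D4 downbeat P5
bar 3: v0=F3 v1=E4 downbeat M7
bar 4: v0=G3 v1=F4 downbeat m7
bar 5: v0=A3 v1=A4 downbeat P8
  -> R4 @ bar 1 tick 0 v(0, 1): B3/F4 TT untreated
  -> R4 @ bar 3 tick 0 v(0, 1): F3/E4 M7 untreated
  -> R4 @ bar 4 tick 0 v(0, 1): G3/F4 m7 untreated
  -> R8 @ bar 4 tick 0 v(0, 1): penult m7 not 3rd/6th
  -> R1 @ bar 5 tick 0 v(0, 1): G3/G4 P8 -> A3/A4 P8 similar

(1, 0, R4, (0, 1))
(3, 0, R4, (0, 1))
(4, 0, R4, (0, 1))
(4, 0, R8, (0, 1))
(5, 0, R1, (0, 1))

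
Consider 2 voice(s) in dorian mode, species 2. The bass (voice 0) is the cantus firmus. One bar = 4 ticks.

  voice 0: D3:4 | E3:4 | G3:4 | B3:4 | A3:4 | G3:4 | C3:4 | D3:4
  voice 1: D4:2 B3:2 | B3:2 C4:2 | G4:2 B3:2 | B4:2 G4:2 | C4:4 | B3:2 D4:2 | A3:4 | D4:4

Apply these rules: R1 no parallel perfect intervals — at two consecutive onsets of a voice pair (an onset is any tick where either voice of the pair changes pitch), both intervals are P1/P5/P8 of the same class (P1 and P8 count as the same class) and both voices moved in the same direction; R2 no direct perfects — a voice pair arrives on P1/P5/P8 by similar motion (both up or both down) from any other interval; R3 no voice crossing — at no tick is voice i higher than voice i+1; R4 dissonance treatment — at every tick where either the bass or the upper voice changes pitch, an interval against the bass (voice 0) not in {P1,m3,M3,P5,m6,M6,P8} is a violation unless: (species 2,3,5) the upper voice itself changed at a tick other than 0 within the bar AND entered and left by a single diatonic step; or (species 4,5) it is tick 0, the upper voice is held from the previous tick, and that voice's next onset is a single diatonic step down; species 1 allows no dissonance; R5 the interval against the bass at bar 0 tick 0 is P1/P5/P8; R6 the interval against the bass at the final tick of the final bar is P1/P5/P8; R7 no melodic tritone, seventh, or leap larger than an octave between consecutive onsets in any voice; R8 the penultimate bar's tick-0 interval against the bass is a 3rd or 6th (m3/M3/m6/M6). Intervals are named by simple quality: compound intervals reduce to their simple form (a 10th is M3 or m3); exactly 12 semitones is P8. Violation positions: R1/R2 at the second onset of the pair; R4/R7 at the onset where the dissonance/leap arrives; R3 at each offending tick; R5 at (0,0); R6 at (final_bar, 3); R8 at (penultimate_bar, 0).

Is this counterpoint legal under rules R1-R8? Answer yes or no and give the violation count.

No (3 violations)

bar 0: v0=D3 v1=D4 (P8)
bar 1: v0=E3 v1=B3 (P5)
bar 2: v0=G3 v1=G4 (P8)
bar 3: v0=B3 v1=B4 (P8)
bar 4: v0=A3 v1=C4 (m3)
bar 5: v0=G3 v1=B3 (M3)
bar 6: v0=C3 v1=A3 (M6)
bar 7: v0=D3 v1=D4 (P8)
  R2 @ bar2.0: E3/C4 m6 -> G3/G4 P8 similar
  R2 @ bar3.0: G3/B3 M3 -> B3/B4 P8 similar
  R2 @ bar7.0: C3/A3 M6 -> D3/D4 P8 similar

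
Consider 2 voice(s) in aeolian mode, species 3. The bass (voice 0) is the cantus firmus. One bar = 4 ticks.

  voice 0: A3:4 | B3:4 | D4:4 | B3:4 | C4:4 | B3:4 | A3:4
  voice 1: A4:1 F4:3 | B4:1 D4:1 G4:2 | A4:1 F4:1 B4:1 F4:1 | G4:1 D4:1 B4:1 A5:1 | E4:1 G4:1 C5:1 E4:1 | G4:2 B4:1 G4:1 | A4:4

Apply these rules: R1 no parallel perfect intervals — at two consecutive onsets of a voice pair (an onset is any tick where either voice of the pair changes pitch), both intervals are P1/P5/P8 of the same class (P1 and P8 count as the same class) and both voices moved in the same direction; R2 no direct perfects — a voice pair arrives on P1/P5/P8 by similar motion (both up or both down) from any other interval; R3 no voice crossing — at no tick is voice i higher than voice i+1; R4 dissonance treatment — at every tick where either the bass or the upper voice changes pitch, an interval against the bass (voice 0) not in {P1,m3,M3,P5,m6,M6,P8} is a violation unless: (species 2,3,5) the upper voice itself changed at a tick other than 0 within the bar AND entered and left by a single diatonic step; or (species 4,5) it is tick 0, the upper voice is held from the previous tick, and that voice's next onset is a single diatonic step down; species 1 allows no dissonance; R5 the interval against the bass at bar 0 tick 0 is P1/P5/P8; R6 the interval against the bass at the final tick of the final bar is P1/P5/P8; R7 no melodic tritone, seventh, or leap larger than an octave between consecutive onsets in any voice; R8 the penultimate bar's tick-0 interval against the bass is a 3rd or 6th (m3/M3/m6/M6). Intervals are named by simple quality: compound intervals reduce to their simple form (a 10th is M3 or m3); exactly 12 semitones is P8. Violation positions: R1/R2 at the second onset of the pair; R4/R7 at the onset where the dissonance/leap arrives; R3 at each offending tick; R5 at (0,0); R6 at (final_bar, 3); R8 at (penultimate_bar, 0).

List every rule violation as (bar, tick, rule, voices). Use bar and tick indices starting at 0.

(1, 0, R2, (0, 1))
(1, 0, R7, (1,))
(2, 0, R2, (0, 1))
(2, 2, R7, (1,))
(2, 3, R7, (1,))
(3, 3, R4, (0, 1))
(3, 3, R7, (1,))
(4, 0, R7, (1,))

bar 0: v0=A3 v1=A4 downbeat P8
bar 1: v0=B3 v1=B4 downbeat P8
bar 2: v0=D4 v1=A4 downbeat P5
bar 3: v0=B3 v1=G4 downbeat m6
bar 4: v0=C4 v1=E4 downbeat M3
bar 5: v0=B3 v1=G4 downbeat m6
bar 6: v0=A3 v1=A4 downbeat P8
  -> R2 @ bar 1 tick 0 v(0, 1): A3/F4 m6 -> B3/B4 P8 similar
  -> R7 @ bar 1 tick 0 v(1,): F4->B4 leap 6st
  -> R2 @ bar 2 tick 0 v(0, 1): B3/G4 m6 -> D4/A4 P5 similar
  -> R7 @ bar 2 tick 2 v(1,): F4->B4 leap 6st
  -> R7 @ bar 2 tick 3 v(1,): B4->F4 leap 6st
  -> R4 @ bar 3 tick 3 v(0, 1): B3/A5 m7 untreated
  -> R7 @ bar 3 tick 3 v(1,): B4->A5 leap 10st
  -> R7 @ bar 4 tick 0 v(1,): A5->E4 leap 17st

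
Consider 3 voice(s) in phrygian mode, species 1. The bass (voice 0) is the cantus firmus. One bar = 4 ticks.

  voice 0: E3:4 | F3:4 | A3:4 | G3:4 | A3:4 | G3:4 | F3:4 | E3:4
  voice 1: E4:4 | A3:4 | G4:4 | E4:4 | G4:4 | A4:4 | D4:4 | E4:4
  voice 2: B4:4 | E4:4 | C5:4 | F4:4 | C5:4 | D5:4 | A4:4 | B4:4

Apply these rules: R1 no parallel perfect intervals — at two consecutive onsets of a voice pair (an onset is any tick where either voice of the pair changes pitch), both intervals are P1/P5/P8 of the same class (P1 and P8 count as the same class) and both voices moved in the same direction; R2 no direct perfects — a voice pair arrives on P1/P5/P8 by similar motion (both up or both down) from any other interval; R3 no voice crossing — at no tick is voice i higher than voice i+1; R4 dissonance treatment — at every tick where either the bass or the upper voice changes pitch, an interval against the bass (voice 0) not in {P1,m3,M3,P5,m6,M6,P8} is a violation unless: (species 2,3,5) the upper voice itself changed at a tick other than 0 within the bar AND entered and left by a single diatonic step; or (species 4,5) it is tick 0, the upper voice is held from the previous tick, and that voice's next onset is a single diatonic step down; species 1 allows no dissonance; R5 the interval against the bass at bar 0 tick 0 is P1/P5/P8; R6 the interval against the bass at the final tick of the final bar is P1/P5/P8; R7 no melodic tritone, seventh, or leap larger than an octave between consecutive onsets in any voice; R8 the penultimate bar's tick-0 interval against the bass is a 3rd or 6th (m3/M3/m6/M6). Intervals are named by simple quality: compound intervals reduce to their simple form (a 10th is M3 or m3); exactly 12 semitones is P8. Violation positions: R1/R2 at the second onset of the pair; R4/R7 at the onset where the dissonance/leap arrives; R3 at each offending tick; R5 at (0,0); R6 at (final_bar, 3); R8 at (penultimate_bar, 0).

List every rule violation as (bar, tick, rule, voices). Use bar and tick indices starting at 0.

bar 0: v0=E3 v1=E4 v2=B4 downbeat P5
bar 1: v0=F3 v1=A3 v2=E4 downbeat M7
bar 2: v0=A3 v1=G4 v2=C5 downbeat m3
bar 3: v0=G3 v1=E4 v2=F4 downbeat m7
bar 4: v0=A3 v1=G4 v2=C5 downbeat m3
bar 5: v0=G3 v1=A4 v2=D5 downbeat P5
bar 6: v0=F3 v1=D4 v2=A4 downbeat M3
bar 7: v0=E3 v1=E4 v2=B4 downbeat P5
  -> R1 @ bar 1 tick 0 v(1, 2): E4/B4 P5 -> A3/E4 P5 similar
  -> R4 @ bar 1 tick 0 v(0, 2): F3/E4 M7 untreated
  -> R4 @ bar 2 tick 0 v(0, 1): A3/G4 m7 untreated
  -> R7 @ bar 2 tick 0 v(1,): A3->G4 leap 10st
  -> R4 @ bar 3 tick 0 v(0, 2): G3/F4 m7 untreated
  -> R4 @ bar 4 tick 0 v(0, 1): A3/G4 m7 untreated
  -> R4 @ bar 5 tick 0 v(0, 1): G3/A4 M2 untreated
  -> R2 @ bar 6 tick 0 v(1, 2): A4/D5 P4 -> D4/A4 P5 similar
  -> R1 @ bar 7 tick 0 v(1, 2): D4/A4 P5 -> E4/B4 P5 similar

(1, 0, R1, (1, 2))
(1, 0, R4, (0, 2))
(2, 0, R4, (0, 1))
(2, 0, R7, (1,))
(3, 0, R4, (0, 2))
(4, 0, R4, (0, 1))
(5, 0, R4, (0, 1))
(6, 0, R2, (1, 2))
(7, 0, R1, (1, 2))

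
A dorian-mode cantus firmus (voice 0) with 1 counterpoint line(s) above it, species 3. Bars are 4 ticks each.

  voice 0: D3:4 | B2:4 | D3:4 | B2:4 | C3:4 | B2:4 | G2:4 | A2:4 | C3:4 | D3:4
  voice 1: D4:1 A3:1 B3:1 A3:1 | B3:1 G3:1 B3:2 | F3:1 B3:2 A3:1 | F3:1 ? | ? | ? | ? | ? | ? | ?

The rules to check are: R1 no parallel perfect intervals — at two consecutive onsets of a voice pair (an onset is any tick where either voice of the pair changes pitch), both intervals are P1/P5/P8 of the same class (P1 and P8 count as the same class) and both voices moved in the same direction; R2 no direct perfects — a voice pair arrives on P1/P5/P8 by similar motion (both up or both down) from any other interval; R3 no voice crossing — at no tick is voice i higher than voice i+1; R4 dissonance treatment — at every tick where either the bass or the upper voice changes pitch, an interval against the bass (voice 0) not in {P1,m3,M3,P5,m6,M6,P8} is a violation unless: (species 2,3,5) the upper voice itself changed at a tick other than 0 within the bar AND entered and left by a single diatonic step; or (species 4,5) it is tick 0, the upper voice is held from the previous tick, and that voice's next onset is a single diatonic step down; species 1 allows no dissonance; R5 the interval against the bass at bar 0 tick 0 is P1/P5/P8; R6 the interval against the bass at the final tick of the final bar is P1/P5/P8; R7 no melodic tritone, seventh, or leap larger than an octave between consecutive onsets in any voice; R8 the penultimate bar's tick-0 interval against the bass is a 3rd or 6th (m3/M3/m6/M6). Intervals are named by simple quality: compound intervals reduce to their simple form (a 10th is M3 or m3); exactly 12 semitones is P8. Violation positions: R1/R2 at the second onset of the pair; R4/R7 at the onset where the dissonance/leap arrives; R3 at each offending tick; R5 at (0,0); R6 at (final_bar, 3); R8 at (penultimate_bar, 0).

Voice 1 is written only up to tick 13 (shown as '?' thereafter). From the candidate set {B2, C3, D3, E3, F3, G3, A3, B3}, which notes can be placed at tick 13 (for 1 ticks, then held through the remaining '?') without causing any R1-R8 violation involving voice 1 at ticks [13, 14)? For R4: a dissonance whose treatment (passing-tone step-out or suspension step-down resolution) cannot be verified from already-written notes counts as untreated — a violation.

B2: violates R7
C3: violates R4
D3: legal
E3: violates R4
F3: legal
G3: legal
A3: violates R4
B3: violates R7

{D3, F3, G3}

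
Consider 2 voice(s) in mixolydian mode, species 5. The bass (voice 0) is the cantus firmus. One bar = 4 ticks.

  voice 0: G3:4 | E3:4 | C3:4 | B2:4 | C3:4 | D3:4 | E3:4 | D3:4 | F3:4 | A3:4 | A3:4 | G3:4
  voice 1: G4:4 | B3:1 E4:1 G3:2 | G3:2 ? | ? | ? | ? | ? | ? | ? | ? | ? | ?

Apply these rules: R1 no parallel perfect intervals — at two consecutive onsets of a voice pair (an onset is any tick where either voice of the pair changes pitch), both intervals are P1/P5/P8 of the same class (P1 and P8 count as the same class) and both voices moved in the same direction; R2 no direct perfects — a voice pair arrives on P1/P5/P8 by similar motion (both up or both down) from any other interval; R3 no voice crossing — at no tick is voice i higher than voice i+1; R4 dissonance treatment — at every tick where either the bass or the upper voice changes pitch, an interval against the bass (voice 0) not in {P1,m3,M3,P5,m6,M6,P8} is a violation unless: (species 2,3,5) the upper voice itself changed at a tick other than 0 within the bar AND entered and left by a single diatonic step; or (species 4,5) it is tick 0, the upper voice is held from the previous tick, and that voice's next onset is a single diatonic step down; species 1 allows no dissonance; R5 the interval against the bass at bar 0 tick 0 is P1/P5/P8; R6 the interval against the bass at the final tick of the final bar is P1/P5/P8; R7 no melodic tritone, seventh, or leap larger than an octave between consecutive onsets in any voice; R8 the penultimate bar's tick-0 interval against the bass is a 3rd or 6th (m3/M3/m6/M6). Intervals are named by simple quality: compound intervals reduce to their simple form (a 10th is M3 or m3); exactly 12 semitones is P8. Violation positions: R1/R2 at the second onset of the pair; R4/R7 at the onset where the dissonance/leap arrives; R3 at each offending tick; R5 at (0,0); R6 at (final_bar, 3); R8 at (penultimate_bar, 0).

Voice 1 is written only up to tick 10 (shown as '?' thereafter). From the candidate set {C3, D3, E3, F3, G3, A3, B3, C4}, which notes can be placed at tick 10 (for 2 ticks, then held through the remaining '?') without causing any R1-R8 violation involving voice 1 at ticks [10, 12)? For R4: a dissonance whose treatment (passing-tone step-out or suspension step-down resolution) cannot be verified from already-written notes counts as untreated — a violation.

C3: legal
D3: violates R4
E3: legal
F3: violates R4
G3: legal
A3: legal
B3: violates R4
C4: legal

{A3, C3, C4, E3, G3}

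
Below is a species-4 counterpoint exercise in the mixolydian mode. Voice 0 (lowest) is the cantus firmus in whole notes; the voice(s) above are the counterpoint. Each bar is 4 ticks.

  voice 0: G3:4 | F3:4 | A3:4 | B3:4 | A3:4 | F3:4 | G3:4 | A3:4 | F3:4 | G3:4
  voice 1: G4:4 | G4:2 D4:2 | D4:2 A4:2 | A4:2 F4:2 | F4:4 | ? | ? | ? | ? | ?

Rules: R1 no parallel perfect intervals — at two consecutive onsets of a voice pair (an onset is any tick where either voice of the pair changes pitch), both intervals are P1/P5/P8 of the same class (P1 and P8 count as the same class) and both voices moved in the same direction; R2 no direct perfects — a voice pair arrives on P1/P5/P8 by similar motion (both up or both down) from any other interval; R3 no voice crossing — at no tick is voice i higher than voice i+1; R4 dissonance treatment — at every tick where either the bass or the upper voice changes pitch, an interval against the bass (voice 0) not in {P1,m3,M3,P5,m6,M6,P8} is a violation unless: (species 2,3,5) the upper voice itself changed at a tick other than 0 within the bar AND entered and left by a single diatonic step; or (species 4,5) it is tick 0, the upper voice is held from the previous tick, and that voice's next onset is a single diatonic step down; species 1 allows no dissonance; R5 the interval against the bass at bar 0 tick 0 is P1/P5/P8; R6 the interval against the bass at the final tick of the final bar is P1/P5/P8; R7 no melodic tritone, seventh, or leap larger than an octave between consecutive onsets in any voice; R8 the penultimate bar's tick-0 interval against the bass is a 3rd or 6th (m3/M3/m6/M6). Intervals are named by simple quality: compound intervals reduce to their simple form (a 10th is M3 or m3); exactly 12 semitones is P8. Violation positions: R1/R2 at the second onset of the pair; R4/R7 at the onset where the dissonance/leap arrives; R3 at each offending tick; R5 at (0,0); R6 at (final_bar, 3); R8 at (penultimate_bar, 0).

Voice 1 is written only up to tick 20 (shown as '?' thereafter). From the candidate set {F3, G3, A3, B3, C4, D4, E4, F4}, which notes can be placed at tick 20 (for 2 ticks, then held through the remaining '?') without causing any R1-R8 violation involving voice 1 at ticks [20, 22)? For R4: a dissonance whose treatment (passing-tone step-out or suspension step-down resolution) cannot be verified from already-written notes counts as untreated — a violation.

F3: violates R2
G3: violates R4,R7
A3: legal
B3: violates R4,R7
C4: violates R2
D4: legal
E4: violates R4
F4: legal

{A3, D4, F4}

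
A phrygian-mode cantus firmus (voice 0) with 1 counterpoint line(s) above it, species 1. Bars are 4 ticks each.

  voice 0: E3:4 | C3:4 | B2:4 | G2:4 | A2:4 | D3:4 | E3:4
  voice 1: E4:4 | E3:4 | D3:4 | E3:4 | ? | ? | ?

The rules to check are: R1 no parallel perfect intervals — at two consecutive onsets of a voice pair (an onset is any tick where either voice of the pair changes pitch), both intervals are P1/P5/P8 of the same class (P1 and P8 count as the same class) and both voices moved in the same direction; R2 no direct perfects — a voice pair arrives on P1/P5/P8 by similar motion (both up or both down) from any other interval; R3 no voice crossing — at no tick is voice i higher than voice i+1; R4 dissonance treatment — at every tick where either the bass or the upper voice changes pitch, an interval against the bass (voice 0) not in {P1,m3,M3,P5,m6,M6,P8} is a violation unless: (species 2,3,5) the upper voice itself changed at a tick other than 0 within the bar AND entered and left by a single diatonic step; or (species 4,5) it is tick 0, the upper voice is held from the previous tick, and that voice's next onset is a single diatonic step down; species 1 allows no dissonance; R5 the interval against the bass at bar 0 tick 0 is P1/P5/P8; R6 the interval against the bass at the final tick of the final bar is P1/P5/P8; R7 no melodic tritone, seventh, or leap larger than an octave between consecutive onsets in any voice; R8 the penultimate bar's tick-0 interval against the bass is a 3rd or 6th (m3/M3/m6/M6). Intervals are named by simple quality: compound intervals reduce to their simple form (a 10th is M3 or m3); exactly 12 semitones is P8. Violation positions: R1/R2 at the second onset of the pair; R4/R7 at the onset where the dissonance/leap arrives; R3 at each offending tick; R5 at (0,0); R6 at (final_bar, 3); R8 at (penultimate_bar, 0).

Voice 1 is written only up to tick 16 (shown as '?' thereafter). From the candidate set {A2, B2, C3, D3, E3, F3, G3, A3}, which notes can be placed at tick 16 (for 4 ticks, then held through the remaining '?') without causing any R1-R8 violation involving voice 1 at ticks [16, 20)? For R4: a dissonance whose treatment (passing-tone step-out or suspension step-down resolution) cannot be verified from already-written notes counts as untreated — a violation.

A2: legal
B2: violates R4
C3: legal
D3: violates R4
E3: legal
F3: legal
G3: violates R4
A3: violates R2

{A2, C3, E3, F3}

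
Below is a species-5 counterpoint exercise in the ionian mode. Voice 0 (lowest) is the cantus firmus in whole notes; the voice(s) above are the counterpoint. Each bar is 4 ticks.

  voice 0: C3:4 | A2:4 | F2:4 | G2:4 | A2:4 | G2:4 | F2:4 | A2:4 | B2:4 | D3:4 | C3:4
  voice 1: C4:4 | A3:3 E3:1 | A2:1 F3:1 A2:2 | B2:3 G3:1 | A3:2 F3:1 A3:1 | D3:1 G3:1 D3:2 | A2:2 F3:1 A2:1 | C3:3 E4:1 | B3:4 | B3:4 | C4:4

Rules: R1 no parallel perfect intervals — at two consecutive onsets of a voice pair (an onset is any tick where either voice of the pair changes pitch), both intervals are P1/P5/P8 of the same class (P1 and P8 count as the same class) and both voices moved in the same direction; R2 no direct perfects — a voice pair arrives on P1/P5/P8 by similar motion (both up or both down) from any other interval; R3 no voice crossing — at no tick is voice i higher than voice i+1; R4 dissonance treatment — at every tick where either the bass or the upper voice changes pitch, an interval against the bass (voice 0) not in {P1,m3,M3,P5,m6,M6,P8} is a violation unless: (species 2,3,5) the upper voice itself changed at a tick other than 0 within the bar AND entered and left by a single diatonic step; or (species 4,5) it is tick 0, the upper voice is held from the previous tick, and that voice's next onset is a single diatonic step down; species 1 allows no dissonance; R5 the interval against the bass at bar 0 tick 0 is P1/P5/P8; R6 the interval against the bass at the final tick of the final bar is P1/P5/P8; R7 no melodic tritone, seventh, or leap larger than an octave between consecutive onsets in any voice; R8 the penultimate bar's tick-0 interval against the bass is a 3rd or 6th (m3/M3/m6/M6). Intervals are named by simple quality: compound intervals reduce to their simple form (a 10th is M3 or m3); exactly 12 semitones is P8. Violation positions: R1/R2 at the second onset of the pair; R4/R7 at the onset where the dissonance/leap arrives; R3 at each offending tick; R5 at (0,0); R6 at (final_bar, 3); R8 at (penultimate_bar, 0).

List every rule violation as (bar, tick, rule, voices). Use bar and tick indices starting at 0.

bar 0: v0=C3 v1=C4 downbeat P8
bar 1: v0=A2 v1=A3 downbeat P8
bar 2: v0=F2 v1=A2 downbeat M3
bar 3: v0=G2 v1=B2 downbeat M3
bar 4: v0=A2 v1=A3 downbeat P8
bar 5: v0=G2 v1=D3 downbeat P5
bar 6: v0=F2 v1=A2 downbeat M3
bar 7: v0=A2 v1=C3 downbeat m3
bar 8: v0=B2 v1=B3 downbeat P8
bar 9: v0=D3 v1=B3 downbeat M6
bar 10: v0=C3 v1=C4 downbeat P8
  -> R1 @ bar 1 tick 0 v(0, 1): C3/C4 P8 -> A2/A3 P8 similar
  -> R1 @ bar 4 tick 0 v(0, 1): G2/G3 P8 -> A2/A3 P8 similar
  -> R2 @ bar 5 tick 0 v(0, 1): A2/A3 P8 -> G2/D3 P5 similar
  -> R7 @ bar 7 tick 3 v(1,): C3->E4 leap 16st

(1, 0, R1, (0, 1))
(4, 0, R1, (0, 1))
(5, 0, R2, (0, 1))
(7, 3, R7, (1,))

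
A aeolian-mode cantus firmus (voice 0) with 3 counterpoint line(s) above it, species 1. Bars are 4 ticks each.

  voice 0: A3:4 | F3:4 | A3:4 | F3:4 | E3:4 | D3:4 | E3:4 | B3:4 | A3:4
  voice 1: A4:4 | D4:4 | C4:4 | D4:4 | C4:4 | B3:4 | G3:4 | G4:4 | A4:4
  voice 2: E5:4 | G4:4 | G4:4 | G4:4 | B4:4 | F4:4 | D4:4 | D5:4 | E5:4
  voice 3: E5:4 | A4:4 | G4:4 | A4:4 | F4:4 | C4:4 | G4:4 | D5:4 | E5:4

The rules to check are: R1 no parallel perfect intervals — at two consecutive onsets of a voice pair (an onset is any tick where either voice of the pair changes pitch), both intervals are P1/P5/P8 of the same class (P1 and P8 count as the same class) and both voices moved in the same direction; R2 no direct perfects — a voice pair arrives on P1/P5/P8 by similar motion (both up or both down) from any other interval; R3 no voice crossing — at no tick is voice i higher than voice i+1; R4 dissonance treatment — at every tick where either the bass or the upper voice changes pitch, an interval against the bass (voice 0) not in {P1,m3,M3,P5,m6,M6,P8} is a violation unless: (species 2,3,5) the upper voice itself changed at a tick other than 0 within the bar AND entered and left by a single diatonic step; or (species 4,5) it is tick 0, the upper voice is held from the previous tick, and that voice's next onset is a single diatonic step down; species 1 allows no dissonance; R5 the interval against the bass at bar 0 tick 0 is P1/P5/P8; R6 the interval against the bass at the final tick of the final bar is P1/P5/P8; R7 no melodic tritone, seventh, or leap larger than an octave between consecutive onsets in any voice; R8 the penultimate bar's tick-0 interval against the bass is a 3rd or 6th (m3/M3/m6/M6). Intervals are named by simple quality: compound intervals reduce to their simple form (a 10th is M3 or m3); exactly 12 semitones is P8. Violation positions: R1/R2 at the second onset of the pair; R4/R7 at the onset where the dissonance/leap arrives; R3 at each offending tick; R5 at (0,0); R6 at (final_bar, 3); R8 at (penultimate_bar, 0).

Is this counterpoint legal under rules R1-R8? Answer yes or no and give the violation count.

bar 0: v0=A3 v1=A4 v2=E5 v3=E5 (P5)
bar 1: v0=F3 v1=D4 v2=G4 v3=A4 (M3)
bar 2: v0=A3 v1=C4 v2=G4 v3=G4 (m7)
bar 3: v0=F3 v1=D4 v2=G4 v3=A4 (M3)
bar 4: v0=E3 v1=C4 v2=B4 v3=F4 (m2)
bar 5: v0=D3 v1=B3 v2=F4 v3=C4 (m7)
bar 6: v0=E3 v1=G3 v2=D4 v3=G4 (m3)
bar 7: v0=B3 v1=G4 v2=D5 v3=D5 (m3)
bar 8: v0=A3 v1=A4 v2=E5 v3=E5 (P5)
  R1 @ bar1.0: A4/E5 P5 -> D4/A4 P5 similar
  R4 @ bar1.0: F3/G4 M2 untreated
  R1 @ bar2.0: D4/A4 P5 -> C4/G4 P5 similar
  R4 @ bar2.0: A3/G4 m7 untreated
  R4 @ bar2.0: A3/G4 m7 untreated
  R1 @ bar3.0: C4/G4 P5 -> D4/A4 P5 similar
  R4 @ bar3.0: F3/G4 M2 untreated
  R3 @ bar4.0: B4 above F4
  R4 @ bar4.0: E3/F4 m2 untreated
  R3 @ bar4.1: B4 above F4
  R3 @ bar4.2: B4 above F4
  R3 @ bar4.3: B4 above F4
  R3 @ bar5.0: F4 above C4
  R4 @ bar5.0: D3/C4 m7 untreated
  R7 @ bar5.0: B4->F4 leap 6st
  R3 @ bar5.1: F4 above C4
  R3 @ bar5.2: F4 above C4
  R3 @ bar5.3: F4 above C4
  R2 @ bar6.0: B3/F4 TT -> G3/D4 P5 similar
  R4 @ bar6.0: E3/D4 m7 untreated
  R1 @ bar7.0: G3/D4 P5 -> G4/D5 P5 similar
  R2 @ bar7.0: G3/G4 P8 -> G4/D5 P5 similar
  R2 @ bar7.0: D4/G4 P4 -> D5/D5 P1 similar
  R1 @ bar8.0: G4/D5 P5 -> A4/E5 P5 similar
  R1 @ bar8.0: G4/D5 P5 -> A4/E5 P5 similar
  R1 @ bar8.0: D5/D5 P1 -> E5/E5 P1 similar

No (26 violations)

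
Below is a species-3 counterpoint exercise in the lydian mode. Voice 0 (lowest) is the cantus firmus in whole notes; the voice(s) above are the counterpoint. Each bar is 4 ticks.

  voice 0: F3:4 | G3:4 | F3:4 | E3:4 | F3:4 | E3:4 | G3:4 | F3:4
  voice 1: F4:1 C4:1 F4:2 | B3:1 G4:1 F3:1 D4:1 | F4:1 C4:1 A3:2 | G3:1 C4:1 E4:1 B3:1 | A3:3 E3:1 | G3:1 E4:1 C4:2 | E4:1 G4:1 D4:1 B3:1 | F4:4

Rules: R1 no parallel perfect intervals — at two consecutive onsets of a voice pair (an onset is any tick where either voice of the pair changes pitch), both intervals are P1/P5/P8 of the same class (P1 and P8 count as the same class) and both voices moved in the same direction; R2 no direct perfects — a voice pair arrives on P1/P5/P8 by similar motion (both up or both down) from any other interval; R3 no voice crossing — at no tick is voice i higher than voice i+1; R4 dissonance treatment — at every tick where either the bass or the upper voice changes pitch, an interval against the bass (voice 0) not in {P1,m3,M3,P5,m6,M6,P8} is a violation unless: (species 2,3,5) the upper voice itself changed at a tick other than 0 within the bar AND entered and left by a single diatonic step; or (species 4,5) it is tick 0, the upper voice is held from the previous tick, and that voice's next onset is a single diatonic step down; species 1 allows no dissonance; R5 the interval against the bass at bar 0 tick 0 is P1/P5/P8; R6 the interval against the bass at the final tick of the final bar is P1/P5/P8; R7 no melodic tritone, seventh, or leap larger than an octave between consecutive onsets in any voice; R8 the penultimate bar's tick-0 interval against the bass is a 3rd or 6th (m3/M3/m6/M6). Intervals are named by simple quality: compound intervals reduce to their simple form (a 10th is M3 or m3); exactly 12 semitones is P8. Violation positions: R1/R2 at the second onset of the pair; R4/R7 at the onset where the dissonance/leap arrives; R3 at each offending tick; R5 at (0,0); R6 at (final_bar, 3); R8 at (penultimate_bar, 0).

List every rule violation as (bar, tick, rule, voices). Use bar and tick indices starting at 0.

bar 0: v0=F3 v1=F4 downbeat P8
bar 1: v0=G3 v1=B3 downbeat M3
bar 2: v0=F3 v1=F4 downbeat P8
bar 3: v0=E3 v1=G3 downbeat m3
bar 4: v0=F3 v1=A3 downbeat M3
bar 5: v0=E3 v1=G3 downbeat m3
bar 6: v0=G3 v1=E4 downbeat M6
bar 7: v0=F3 v1=F4 downbeat P8
  -> R7 @ bar 1 tick 0 v(1,): F4->B3 leap 6st
  -> R3 @ bar 1 tick 2 v(0, 1): G3 above F3
  -> R4 @ bar 1 tick 2 v(0, 1): G3/F3 M2 untreated
  -> R7 @ bar 1 tick 2 v(1,): G4->F3 leap 14st
  -> R3 @ bar 4 tick 3 v(0, 1): F3 above E3
  -> R4 @ bar 4 tick 3 v(0, 1): F3/E3 m2 untreated
  -> R7 @ bar 7 tick 0 v(1,): B3->F4 leap 6st

(1, 0, R7, (1,))
(1, 2, R3, (0, 1))
(1, 2, R4, (0, 1))
(1, 2, R7, (1,))
(4, 3, R3, (0, 1))
(4, 3, R4, (0, 1))
(7, 0, R7, (1,))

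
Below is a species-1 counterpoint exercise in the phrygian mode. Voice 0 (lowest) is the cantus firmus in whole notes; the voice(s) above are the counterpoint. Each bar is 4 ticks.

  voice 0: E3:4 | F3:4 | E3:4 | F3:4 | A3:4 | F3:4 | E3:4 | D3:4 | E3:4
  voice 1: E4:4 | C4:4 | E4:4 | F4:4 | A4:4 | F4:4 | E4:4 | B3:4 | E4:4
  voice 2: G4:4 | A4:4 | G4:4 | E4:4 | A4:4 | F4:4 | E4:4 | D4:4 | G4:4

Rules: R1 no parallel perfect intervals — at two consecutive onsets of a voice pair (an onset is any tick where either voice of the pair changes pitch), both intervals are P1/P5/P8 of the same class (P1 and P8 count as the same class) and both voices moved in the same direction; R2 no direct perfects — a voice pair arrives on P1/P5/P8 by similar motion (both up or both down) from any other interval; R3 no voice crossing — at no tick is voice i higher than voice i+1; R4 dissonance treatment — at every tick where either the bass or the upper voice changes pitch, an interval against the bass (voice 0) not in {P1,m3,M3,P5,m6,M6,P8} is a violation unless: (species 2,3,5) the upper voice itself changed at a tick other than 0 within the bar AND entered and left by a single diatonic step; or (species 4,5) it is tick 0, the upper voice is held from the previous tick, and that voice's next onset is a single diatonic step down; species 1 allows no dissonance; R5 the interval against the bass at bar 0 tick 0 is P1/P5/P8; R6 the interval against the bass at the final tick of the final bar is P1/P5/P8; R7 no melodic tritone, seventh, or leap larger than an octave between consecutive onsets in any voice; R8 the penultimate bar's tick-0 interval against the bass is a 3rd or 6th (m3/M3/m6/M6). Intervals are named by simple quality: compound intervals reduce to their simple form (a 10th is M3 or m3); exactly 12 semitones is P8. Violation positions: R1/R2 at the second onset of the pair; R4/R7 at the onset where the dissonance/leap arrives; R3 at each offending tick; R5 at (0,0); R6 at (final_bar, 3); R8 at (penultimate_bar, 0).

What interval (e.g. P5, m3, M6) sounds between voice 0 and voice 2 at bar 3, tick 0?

voice 0=F3 voice 2=E4 -> M7

M7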